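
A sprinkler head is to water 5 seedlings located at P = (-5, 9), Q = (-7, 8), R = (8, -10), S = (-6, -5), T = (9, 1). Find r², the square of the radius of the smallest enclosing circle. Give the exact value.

The farthest pair is Q–R with squared distance 549. The circle on this segment as diameter has centre (0.5, -1) and r² = 549/4 = 137.25.
Check P: distance² to centre = 130.25 ≤ 137.25, so it lies inside.
All remaining points lie in this disk, and no smaller disk contains both endpoints, so this is the minimum enclosing circle.

137.25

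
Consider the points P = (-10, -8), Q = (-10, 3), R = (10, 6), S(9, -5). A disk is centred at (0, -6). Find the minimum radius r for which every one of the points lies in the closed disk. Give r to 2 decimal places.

The required radius is the distance from (0, -6) to the farthest point.
Squared distances: 104, 181, 244, 82.
Maximum is 244, attained at R.
r = √244 ≈ 15.62.

15.62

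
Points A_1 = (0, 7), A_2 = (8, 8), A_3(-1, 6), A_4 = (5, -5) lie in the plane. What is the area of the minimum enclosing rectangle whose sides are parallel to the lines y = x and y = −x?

136

In coordinates u = x + y, v = x − y the rectangle is axis-aligned; the map (x,y)→(u,v) scales areas by 2.
u-values: 7, 16, 5, 0; range = 16 − 0 = 16.
v-values: -7, 0, -7, 10; range = 10 − (-7) = 17.
Area = (16 × 17) / 2 = 136.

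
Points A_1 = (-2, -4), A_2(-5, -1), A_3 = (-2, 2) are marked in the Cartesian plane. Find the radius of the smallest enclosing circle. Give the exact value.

3

Side lengths²: A_1A_2² = 18, A_1A_3² = 36, A_2A_3² = 18.
Since A_1A_3² = 36 ≥ 18 + 18 = 36, the angle opposite A_1A_3 is not acute, so the smallest enclosing circle has A_1A_3 as diameter.
Centre = midpoint of A_1A_3 = (-2, -1), r² = 36/4 = 9.
r = √9 = 3.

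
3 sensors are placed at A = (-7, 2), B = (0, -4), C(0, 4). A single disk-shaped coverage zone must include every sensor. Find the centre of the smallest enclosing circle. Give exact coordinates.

Side lengths²: AB² = 85, AC² = 53, BC² = 64.
Since AB² = 85 < 64 + 53 = 117, the triangle is acute, so the smallest enclosing circle is the circumcircle.
Circumcentre = (-37/14, 0), r² = 4505/196.
Centre = (-37/14, 0).

(-37/14, 0)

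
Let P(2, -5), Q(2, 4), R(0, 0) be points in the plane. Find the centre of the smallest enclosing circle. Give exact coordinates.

(2, -0.5)

Side lengths²: PQ² = 81, PR² = 29, QR² = 20.
Since PQ² = 81 ≥ 29 + 20 = 49, the angle opposite PQ is not acute, so the smallest enclosing circle has PQ as diameter.
Centre = midpoint of PQ = (2, -0.5), r² = 81/4 = 20.25.
Centre = (2, -0.5).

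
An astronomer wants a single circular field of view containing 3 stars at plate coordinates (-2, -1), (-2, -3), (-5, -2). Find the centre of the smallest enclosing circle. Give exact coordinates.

(-10/3, -2)

Call the three points A, B, C in the order given.
Side lengths²: AB² = 4, AC² = 10, BC² = 10.
Since BC² = 10 < 10 + 4 = 14, the triangle is acute, so the smallest enclosing circle is the circumcircle.
Circumcentre = (-10/3, -2), r² = 25/9.
Centre = (-10/3, -2).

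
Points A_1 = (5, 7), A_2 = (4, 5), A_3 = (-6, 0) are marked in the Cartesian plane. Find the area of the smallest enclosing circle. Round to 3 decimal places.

Side lengths²: A_1A_2² = 5, A_1A_3² = 170, A_2A_3² = 125.
Since A_1A_3² = 170 ≥ 125 + 5 = 130, the angle opposite A_1A_3 is not acute, so the smallest enclosing circle has A_1A_3 as diameter.
Centre = midpoint of A_1A_3 = (-0.5, 3.5), r² = 170/4 = 42.5.
Area = π·r² = π·42.5 ≈ 133.518.

133.518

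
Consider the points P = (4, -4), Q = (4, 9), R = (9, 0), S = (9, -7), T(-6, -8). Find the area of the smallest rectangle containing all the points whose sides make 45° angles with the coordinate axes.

283.5

In coordinates u = x + y, v = x − y the rectangle is axis-aligned; the map (x,y)→(u,v) scales areas by 2.
u-values: 0, 13, 9, 2, -14; range = 13 − (-14) = 27.
v-values: 8, -5, 9, 16, 2; range = 16 − (-5) = 21.
Area = (27 × 21) / 2 = 283.5.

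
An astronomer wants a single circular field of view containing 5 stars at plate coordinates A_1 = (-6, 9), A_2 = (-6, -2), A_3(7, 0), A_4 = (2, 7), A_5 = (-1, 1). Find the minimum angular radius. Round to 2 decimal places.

8.00

The minimum enclosing circle of a finite set is fixed by two of the points (as a diameter) or three (as a circumcircle).
The minimum enclosing circle is determined by three boundary points: A_1, A_2, A_3.
Their circumcentre is (-5/26, 3.5) with r² = 21625/338.
The farthest remaining point A_4 is at distance² 5765/338 ≤ 21625/338.
r = √(21625/338) ≈ 8.00.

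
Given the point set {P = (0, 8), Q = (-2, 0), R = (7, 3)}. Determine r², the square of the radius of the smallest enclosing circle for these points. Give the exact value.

Side lengths²: PQ² = 68, PR² = 74, QR² = 90.
Since QR² = 90 < 74 + 68 = 142, the triangle is acute, so the smallest enclosing circle is the circumcircle.
Circumcentre = (21/11, 36/11), r² = 3145/121.

3145/121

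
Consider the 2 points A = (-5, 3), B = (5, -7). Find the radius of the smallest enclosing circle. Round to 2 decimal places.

The smallest circle enclosing two points has them as diameter endpoints.
Centre = midpoint = (0, -2); r² = |AB|²/4 = 200/4 = 50.
r = √50 ≈ 7.07.

7.07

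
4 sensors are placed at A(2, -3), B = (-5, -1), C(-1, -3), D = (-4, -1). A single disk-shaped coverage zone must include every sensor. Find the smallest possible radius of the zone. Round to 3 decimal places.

3.640

By Welzl's lemma the MEC is supported by two points (diametrically opposite) or three points (on a circumcircle).
The farthest pair is A–B with squared distance 53. The circle on this segment as diameter has centre (-1.5, -2) and r² = 53/4 = 13.25.
Check C: distance² to centre = 1.25 ≤ 13.25, so it lies inside.
All remaining points lie in this disk, and no smaller disk contains both endpoints, so this is the minimum enclosing circle.
r = √(13.25) ≈ 3.640.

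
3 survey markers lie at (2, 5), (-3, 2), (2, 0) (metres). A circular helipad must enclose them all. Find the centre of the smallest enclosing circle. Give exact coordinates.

(0.1, 2.5)

Call the three points A, B, C in the order given.
Side lengths²: AB² = 34, AC² = 25, BC² = 29.
Since AB² = 34 < 29 + 25 = 54, the triangle is acute, so the smallest enclosing circle is the circumcircle.
Circumcentre = (0.1, 2.5), r² = 9.86.
Centre = (0.1, 2.5).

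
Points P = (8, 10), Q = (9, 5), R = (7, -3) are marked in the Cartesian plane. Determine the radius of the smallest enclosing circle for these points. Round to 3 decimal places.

6.519

Side lengths²: PQ² = 26, PR² = 170, QR² = 68.
Since PR² = 170 ≥ 68 + 26 = 94, the angle opposite PR is not acute, so the smallest enclosing circle has PR as diameter.
Centre = midpoint of PR = (7.5, 3.5), r² = 170/4 = 42.5.
r = √(42.5) ≈ 6.519.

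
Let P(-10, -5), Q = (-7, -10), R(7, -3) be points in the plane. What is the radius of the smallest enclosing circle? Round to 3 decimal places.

Side lengths²: PQ² = 34, PR² = 293, QR² = 245.
Since PR² = 293 ≥ 245 + 34 = 279, the angle opposite PR is not acute, so the smallest enclosing circle has PR as diameter.
Centre = midpoint of PR = (-1.5, -4), r² = 293/4 = 73.25.
r = √(73.25) ≈ 8.559.

8.559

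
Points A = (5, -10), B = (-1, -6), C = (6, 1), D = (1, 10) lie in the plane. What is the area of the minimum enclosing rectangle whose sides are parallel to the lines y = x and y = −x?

In coordinates u = x + y, v = x − y the rectangle is axis-aligned; the map (x,y)→(u,v) scales areas by 2.
u-values: -5, -7, 7, 11; range = 11 − (-7) = 18.
v-values: 15, 5, 5, -9; range = 15 − (-9) = 24.
Area = (18 × 24) / 2 = 216.

216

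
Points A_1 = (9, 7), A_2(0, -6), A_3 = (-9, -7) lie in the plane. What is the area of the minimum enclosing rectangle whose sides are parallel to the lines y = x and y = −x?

In coordinates u = x + y, v = x − y the rectangle is axis-aligned; the map (x,y)→(u,v) scales areas by 2.
u-values: 16, -6, -16; range = 16 − (-16) = 32.
v-values: 2, 6, -2; range = 6 − (-2) = 8.
Area = (32 × 8) / 2 = 128.

128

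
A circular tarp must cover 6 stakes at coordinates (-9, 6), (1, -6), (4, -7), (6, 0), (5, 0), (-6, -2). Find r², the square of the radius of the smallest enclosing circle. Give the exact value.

By Welzl's lemma the MEC is supported by two points (diametrically opposite) or three points (on a circumcircle).
The farthest pair is (-9, 6)–(4, -7) with squared distance 338. The circle on this segment as diameter has centre (-2.5, -0.5) and r² = 338/4 = 84.5.
Check (1, -6): distance² to centre = 42.5 ≤ 84.5, so it lies inside.
All remaining points lie in this disk, and no smaller disk contains both endpoints, so this is the minimum enclosing circle.

84.5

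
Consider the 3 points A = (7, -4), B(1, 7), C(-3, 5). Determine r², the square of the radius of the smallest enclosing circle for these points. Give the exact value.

Side lengths²: AB² = 157, AC² = 181, BC² = 20.
Since AC² = 181 ≥ 157 + 20 = 177, the angle opposite AC is not acute, so the smallest enclosing circle has AC as diameter.
Centre = midpoint of AC = (2, 0.5), r² = 181/4 = 45.25.

45.25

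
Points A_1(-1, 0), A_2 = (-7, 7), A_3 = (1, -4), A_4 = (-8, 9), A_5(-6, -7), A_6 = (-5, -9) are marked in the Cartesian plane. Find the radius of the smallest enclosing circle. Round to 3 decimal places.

9.124

By Welzl's lemma the MEC is supported by two points (diametrically opposite) or three points (on a circumcircle).
The farthest pair is A_4–A_6 with squared distance 333. The circle on this segment as diameter has centre (-6.5, 0) and r² = 333/4 = 83.25.
Check A_1: distance² to centre = 30.25 ≤ 83.25, so it lies inside.
All remaining points lie in this disk, and no smaller disk contains both endpoints, so this is the minimum enclosing circle.
r = √(83.25) ≈ 9.124.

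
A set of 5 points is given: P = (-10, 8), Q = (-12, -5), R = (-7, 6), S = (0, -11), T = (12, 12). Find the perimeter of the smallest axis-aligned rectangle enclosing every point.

Width = max x − min x = 12 − (-12) = 24.
Height = max y − min y = 12 − (-11) = 23.
Perimeter = 2(24 + 23) = 94.

94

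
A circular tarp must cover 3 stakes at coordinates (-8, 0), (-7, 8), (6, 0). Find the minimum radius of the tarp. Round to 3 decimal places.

Call the three points A, B, C in the order given.
Side lengths²: AB² = 65, AC² = 196, BC² = 233.
Since BC² = 233 < 196 + 65 = 261, the triangle is acute, so the smallest enclosing circle is the circumcircle.
Circumcentre = (-1, 3.1875), r² = 59.16015625.
r = √(59.16015625) ≈ 7.692.

7.692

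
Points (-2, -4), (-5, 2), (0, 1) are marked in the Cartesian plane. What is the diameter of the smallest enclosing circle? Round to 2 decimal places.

6.82

Call the three points A, B, C in the order given.
Side lengths²: AB² = 45, AC² = 29, BC² = 26.
Since AB² = 45 < 29 + 26 = 55, the triangle is acute, so the smallest enclosing circle is the circumcircle.
Circumcentre = (-53/18, -13/18), r² = 1885/162.
Diameter = 2r = 2√(1885/162) ≈ 6.82.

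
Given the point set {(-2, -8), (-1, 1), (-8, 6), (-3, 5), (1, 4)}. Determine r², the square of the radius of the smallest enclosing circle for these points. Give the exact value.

The minimum enclosing circle of a finite set is fixed by two of the points (as a diameter) or three (as a circumcircle).
The minimum enclosing circle is determined by three boundary points: (-2, -8), (-8, 6), (1, 4).
Their circumcentre is (-183/38, -35/38) with r² = 41905/722.
The farthest remaining point (-3, 5) is at distance² 27693/722 ≤ 41905/722.

41905/722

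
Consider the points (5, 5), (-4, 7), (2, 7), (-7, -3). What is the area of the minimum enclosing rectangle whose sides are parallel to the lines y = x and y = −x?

110

In coordinates u = x + y, v = x − y the rectangle is axis-aligned; the map (x,y)→(u,v) scales areas by 2.
u-values: 10, 3, 9, -10; range = 10 − (-10) = 20.
v-values: 0, -11, -5, -4; range = 0 − (-11) = 11.
Area = (20 × 11) / 2 = 110.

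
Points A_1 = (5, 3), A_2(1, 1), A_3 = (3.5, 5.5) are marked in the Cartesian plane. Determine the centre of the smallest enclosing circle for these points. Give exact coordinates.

Side lengths²: A_1A_2² = 20, A_1A_3² = 8.5, A_2A_3² = 26.5.
Since A_2A_3² = 26.5 < 20 + 8.5 = 28.5, the triangle is acute, so the smallest enclosing circle is the circumcircle.
Circumcentre = (63/26, 41/13), r² = 4505/676.
Centre = (63/26, 41/13).

(63/26, 41/13)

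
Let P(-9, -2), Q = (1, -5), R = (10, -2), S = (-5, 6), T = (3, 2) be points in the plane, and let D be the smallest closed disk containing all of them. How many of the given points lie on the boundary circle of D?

3

A smallest enclosing disk is always determined by at most three of the input points on its boundary.
The minimum enclosing circle is determined by three boundary points: P, R, S.
Their circumcentre is (0.5, -1.75) with r² = 90.3125.
The farthest remaining point T is at distance² 20.3125 ≤ 90.3125.
The points at distance exactly r from the centre are P, R, S — 3 points.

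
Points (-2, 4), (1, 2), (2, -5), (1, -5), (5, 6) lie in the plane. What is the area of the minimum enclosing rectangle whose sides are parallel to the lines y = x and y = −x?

97.5

In coordinates u = x + y, v = x − y the rectangle is axis-aligned; the map (x,y)→(u,v) scales areas by 2.
u-values: 2, 3, -3, -4, 11; range = 11 − (-4) = 15.
v-values: -6, -1, 7, 6, -1; range = 7 − (-6) = 13.
Area = (15 × 13) / 2 = 97.5.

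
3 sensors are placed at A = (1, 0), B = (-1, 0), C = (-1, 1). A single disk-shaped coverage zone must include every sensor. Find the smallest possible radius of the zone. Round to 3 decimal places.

Side lengths²: AB² = 4, AC² = 5, BC² = 1.
Since AC² = 5 ≥ 4 + 1 = 5, the angle opposite AC is not acute, so the smallest enclosing circle has AC as diameter.
Centre = midpoint of AC = (0, 0.5), r² = 5/4 = 1.25.
r = √(1.25) ≈ 1.118.

1.118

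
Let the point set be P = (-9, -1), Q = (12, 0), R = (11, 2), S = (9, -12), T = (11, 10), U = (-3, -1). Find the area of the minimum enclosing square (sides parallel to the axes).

The bounding box has width 21 and height 22.
An axis-aligned square enclosing the set must have side ≥ max(width, height).
So the minimum side is max(21, 22) = 22.
Area = 22² = 484.

484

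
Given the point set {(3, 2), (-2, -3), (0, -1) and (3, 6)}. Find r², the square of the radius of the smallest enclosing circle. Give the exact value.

26.5

By Welzl's lemma the MEC is supported by two points (diametrically opposite) or three points (on a circumcircle).
The farthest pair is (-2, -3)–(3, 6) with squared distance 106. The circle on this segment as diameter has centre (0.5, 1.5) and r² = 106/4 = 26.5.
Check (3, 2): distance² to centre = 6.5 ≤ 26.5, so it lies inside.
All remaining points lie in this disk, and no smaller disk contains both endpoints, so this is the minimum enclosing circle.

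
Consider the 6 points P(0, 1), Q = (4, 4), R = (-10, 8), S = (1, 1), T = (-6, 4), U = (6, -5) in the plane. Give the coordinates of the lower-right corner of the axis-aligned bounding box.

x-range [-10, 6], y-range [-5, 8].
The lower-right corner is (6, -5).

(6, -5)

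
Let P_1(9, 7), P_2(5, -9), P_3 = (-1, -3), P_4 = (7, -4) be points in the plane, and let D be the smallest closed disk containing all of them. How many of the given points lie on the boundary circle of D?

3

The farthest pair is P_1–P_2 with squared distance 272. The circle on this segment as diameter has centre (7, -1) and r² = 272/4 = 68.
Check P_3: distance² to centre = 68 ≤ 68, so it lies inside.
All remaining points lie in this disk, and no smaller disk contains both endpoints, so this is the minimum enclosing circle.
The points at distance exactly r from the centre are P_1, P_2, P_3 — 3 points.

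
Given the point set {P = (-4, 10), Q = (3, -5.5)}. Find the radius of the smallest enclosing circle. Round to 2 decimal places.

8.50

The smallest circle enclosing two points has them as diameter endpoints.
Centre = midpoint = (-0.5, 2.25); r² = |PQ|²/4 = 289.25/4 = 72.3125.
r = √(72.3125) ≈ 8.50.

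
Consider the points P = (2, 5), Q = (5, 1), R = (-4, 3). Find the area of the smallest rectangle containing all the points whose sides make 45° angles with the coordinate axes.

44

In coordinates u = x + y, v = x − y the rectangle is axis-aligned; the map (x,y)→(u,v) scales areas by 2.
u-values: 7, 6, -1; range = 7 − (-1) = 8.
v-values: -3, 4, -7; range = 4 − (-7) = 11.
Area = (8 × 11) / 2 = 44.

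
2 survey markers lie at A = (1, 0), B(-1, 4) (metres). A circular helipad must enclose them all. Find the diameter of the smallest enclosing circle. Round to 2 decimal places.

The smallest circle enclosing two points has them as diameter endpoints.
Centre = midpoint = (0, 2); r² = |AB|²/4 = 20/4 = 5.
Diameter = 2r = 2√5 ≈ 4.47.

4.47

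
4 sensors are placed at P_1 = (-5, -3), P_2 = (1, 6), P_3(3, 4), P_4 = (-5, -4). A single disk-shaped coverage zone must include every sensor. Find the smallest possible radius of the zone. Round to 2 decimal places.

By Welzl's lemma the MEC is supported by two points (diametrically opposite) or three points (on a circumcircle).
The farthest pair is P_2–P_4 with squared distance 136. The circle on this segment as diameter has centre (-2, 1) and r² = 136/4 = 34.
Check P_1: distance² to centre = 25 ≤ 34, so it lies inside.
All remaining points lie in this disk, and no smaller disk contains both endpoints, so this is the minimum enclosing circle.
r = √34 ≈ 5.83.

5.83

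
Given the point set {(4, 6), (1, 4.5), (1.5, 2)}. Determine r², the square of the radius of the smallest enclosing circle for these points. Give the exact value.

Call the three points A, B, C in the order given.
Side lengths²: AB² = 11.25, AC² = 22.25, BC² = 6.5.
Since AC² = 22.25 ≥ 11.25 + 6.5 = 17.75, the angle opposite AC is not acute, so the smallest enclosing circle has AC as diameter.
Centre = midpoint of AC = (2.75, 4), r² = 22.25/4 = 5.5625.

5.5625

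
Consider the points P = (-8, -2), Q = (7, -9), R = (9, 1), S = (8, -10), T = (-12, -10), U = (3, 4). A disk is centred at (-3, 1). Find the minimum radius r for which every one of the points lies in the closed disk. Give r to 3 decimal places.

15.556

The required radius is the distance from (-3, 1) to the farthest point.
Squared distances: 34, 200, 144, 242, 202, 45.
Maximum is 242, attained at S.
r = √242 ≈ 15.556.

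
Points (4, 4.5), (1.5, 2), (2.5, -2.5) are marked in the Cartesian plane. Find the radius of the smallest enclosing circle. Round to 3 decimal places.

Call the three points A, B, C in the order given.
Side lengths²: AB² = 12.5, AC² = 51.25, BC² = 21.25.
Since AC² = 51.25 ≥ 21.25 + 12.5 = 33.75, the angle opposite AC is not acute, so the smallest enclosing circle has AC as diameter.
Centre = midpoint of AC = (3.25, 1), r² = 51.25/4 = 12.8125.
r = √(12.8125) ≈ 3.579.

3.579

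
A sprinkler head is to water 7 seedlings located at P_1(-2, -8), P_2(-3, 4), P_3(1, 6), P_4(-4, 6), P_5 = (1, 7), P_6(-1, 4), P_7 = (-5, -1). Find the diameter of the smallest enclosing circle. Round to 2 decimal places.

15.30

The farthest pair is P_1–P_5 with squared distance 234. The circle on this segment as diameter has centre (-0.5, -0.5) and r² = 234/4 = 58.5.
Check P_2: distance² to centre = 26.5 ≤ 58.5, so it lies inside.
All remaining points lie in this disk, and no smaller disk contains both endpoints, so this is the minimum enclosing circle.
Diameter = 2r = 2√(58.5) ≈ 15.30.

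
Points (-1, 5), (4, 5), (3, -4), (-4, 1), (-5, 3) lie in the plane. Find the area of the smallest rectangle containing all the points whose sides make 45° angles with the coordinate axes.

In coordinates u = x + y, v = x − y the rectangle is axis-aligned; the map (x,y)→(u,v) scales areas by 2.
u-values: 4, 9, -1, -3, -2; range = 9 − (-3) = 12.
v-values: -6, -1, 7, -5, -8; range = 7 − (-8) = 15.
Area = (12 × 15) / 2 = 90.

90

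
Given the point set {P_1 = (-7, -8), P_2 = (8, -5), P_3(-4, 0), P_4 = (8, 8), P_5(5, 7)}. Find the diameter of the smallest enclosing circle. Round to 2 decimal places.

A smallest enclosing disk is always determined by at most three of the input points on its boundary.
The farthest pair is P_1–P_4 with squared distance 481. The circle on this segment as diameter has centre (0.5, 0) and r² = 481/4 = 120.25.
Check P_2: distance² to centre = 81.25 ≤ 120.25, so it lies inside.
All remaining points lie in this disk, and no smaller disk contains both endpoints, so this is the minimum enclosing circle.
Diameter = 2r = 2√(120.25) ≈ 21.93.

21.93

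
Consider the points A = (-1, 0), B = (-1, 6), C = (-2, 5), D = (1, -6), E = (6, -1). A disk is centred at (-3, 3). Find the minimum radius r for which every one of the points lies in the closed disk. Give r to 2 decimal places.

9.85

The required radius is the distance from (-3, 3) to the farthest point.
Squared distances: 13, 13, 5, 97, 97.
Maximum is 97, attained at D.
r = √97 ≈ 9.85.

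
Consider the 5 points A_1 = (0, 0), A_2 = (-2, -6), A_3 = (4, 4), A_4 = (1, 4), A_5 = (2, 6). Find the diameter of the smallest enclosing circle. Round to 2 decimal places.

The farthest pair is A_2–A_5 with squared distance 160. The circle on this segment as diameter has centre (0, 0) and r² = 160/4 = 40.
Check A_1: distance² to centre = 0 ≤ 40, so it lies inside.
All remaining points lie in this disk, and no smaller disk contains both endpoints, so this is the minimum enclosing circle.
Diameter = 2r = 2√40 ≈ 12.65.

12.65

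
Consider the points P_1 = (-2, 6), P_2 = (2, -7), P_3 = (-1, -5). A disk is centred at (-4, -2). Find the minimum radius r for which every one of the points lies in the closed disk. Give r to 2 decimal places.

The required radius is the distance from (-4, -2) to the farthest point.
Squared distances: 68, 61, 18.
Maximum is 68, attained at P_1.
r = √68 ≈ 8.25.

8.25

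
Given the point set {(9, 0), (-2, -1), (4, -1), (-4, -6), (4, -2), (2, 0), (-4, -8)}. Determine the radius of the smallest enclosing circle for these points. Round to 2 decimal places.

7.63

A smallest enclosing disk is always determined by at most three of the input points on its boundary.
The farthest pair is (9, 0)–(-4, -8) with squared distance 233. The circle on this segment as diameter has centre (2.5, -4) and r² = 233/4 = 58.25.
Check (-2, -1): distance² to centre = 29.25 ≤ 58.25, so it lies inside.
All remaining points lie in this disk, and no smaller disk contains both endpoints, so this is the minimum enclosing circle.
r = √(58.25) ≈ 7.63.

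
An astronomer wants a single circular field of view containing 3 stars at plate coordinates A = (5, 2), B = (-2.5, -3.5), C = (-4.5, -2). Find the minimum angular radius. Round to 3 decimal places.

Side lengths²: AB² = 86.5, AC² = 106.25, BC² = 6.25.
Since AC² = 106.25 ≥ 86.5 + 6.25 = 92.75, the angle opposite AC is not acute, so the smallest enclosing circle has AC as diameter.
Centre = midpoint of AC = (0.25, 0), r² = 106.25/4 = 26.5625.
r = √(26.5625) ≈ 5.154.

5.154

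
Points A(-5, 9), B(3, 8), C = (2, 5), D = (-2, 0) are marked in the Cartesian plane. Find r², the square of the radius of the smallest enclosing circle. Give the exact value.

28925/1058

A smallest enclosing disk is always determined by at most three of the input points on its boundary.
The minimum enclosing circle is determined by three boundary points: A, B, D.
Their circumcentre is (-65/46, 239/46) with r² = 28925/1058.
The farthest remaining point C is at distance² 12365/1058 ≤ 28925/1058.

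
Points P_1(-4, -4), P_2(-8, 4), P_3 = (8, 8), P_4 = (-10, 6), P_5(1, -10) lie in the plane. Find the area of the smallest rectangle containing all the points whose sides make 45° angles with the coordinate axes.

337.5

In coordinates u = x + y, v = x − y the rectangle is axis-aligned; the map (x,y)→(u,v) scales areas by 2.
u-values: -8, -4, 16, -4, -9; range = 16 − (-9) = 25.
v-values: 0, -12, 0, -16, 11; range = 11 − (-16) = 27.
Area = (25 × 27) / 2 = 337.5.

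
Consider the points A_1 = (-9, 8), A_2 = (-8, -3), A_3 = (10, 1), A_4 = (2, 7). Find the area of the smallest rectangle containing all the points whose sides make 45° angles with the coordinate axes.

In coordinates u = x + y, v = x − y the rectangle is axis-aligned; the map (x,y)→(u,v) scales areas by 2.
u-values: -1, -11, 11, 9; range = 11 − (-11) = 22.
v-values: -17, -5, 9, -5; range = 9 − (-17) = 26.
Area = (22 × 26) / 2 = 286.

286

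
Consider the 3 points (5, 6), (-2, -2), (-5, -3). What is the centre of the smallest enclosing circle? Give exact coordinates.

(0, 1.5)

Call the three points A, B, C in the order given.
Side lengths²: AB² = 113, AC² = 181, BC² = 10.
Since AC² = 181 ≥ 113 + 10 = 123, the angle opposite AC is not acute, so the smallest enclosing circle has AC as diameter.
Centre = midpoint of AC = (0, 1.5), r² = 181/4 = 45.25.
Centre = (0, 1.5).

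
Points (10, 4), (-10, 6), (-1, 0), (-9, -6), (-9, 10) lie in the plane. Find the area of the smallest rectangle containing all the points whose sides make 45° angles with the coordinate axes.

362.5

In coordinates u = x + y, v = x − y the rectangle is axis-aligned; the map (x,y)→(u,v) scales areas by 2.
u-values: 14, -4, -1, -15, 1; range = 14 − (-15) = 29.
v-values: 6, -16, -1, -3, -19; range = 6 − (-19) = 25.
Area = (29 × 25) / 2 = 362.5.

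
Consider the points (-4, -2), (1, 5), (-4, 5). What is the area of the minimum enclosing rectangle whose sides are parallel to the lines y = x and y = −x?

42

In coordinates u = x + y, v = x − y the rectangle is axis-aligned; the map (x,y)→(u,v) scales areas by 2.
u-values: -6, 6, 1; range = 6 − (-6) = 12.
v-values: -2, -4, -9; range = -2 − (-9) = 7.
Area = (12 × 7) / 2 = 42.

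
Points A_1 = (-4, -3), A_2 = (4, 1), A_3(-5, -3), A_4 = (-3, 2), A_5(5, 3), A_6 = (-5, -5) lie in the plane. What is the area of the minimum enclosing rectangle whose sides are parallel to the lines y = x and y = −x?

72

In coordinates u = x + y, v = x − y the rectangle is axis-aligned; the map (x,y)→(u,v) scales areas by 2.
u-values: -7, 5, -8, -1, 8, -10; range = 8 − (-10) = 18.
v-values: -1, 3, -2, -5, 2, 0; range = 3 − (-5) = 8.
Area = (18 × 8) / 2 = 72.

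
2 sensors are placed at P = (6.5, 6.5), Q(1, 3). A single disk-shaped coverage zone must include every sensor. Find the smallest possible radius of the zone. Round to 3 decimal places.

3.260

The smallest circle enclosing two points has them as diameter endpoints.
Centre = midpoint = (3.75, 4.75); r² = |PQ|²/4 = 42.5/4 = 10.625.
r = √(10.625) ≈ 3.260.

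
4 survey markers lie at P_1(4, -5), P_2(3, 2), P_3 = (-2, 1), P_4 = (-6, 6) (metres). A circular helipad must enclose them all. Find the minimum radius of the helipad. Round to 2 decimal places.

7.43

The farthest pair is P_1–P_4 with squared distance 221. The circle on this segment as diameter has centre (-1, 0.5) and r² = 221/4 = 55.25.
Check P_2: distance² to centre = 18.25 ≤ 55.25, so it lies inside.
All remaining points lie in this disk, and no smaller disk contains both endpoints, so this is the minimum enclosing circle.
r = √(55.25) ≈ 7.43.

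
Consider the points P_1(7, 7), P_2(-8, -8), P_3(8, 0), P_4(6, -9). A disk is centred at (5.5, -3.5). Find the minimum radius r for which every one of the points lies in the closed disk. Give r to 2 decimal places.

14.23

The required radius is the distance from (5.5, -3.5) to the farthest point.
Squared distances: 112.5, 202.5, 18.5, 30.5.
Maximum is 202.5, attained at P_2.
r = √(202.5) ≈ 14.23.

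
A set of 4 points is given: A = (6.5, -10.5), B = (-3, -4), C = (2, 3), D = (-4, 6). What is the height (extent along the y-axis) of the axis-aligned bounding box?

16.5

max y = 6, min y = -10.5, so height = 16.5.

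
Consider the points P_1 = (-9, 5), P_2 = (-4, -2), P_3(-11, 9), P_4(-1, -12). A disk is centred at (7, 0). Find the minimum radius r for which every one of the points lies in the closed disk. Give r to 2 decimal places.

20.12

The required radius is the distance from (7, 0) to the farthest point.
Squared distances: 281, 125, 405, 208.
Maximum is 405, attained at P_3.
r = √405 ≈ 20.12.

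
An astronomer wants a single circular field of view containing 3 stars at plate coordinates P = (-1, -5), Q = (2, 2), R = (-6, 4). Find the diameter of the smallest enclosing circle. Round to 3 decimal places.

Side lengths²: PQ² = 58, PR² = 106, QR² = 68.
Since PR² = 106 < 68 + 58 = 126, the triangle is acute, so the smallest enclosing circle is the circumcircle.
Circumcentre = (-86/31, -3/31), r² = 26129/961.
Diameter = 2r = 2√(26129/961) ≈ 10.429.

10.429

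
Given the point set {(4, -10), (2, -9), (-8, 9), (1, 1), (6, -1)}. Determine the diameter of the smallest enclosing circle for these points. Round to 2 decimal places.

22.47

By Welzl's lemma the MEC is supported by two points (diametrically opposite) or three points (on a circumcircle).
The farthest pair is (4, -10)–(-8, 9) with squared distance 505. The circle on this segment as diameter has centre (-2, -0.5) and r² = 505/4 = 126.25.
Check (2, -9): distance² to centre = 88.25 ≤ 126.25, so it lies inside.
All remaining points lie in this disk, and no smaller disk contains both endpoints, so this is the minimum enclosing circle.
Diameter = 2r = 2√(126.25) ≈ 22.47.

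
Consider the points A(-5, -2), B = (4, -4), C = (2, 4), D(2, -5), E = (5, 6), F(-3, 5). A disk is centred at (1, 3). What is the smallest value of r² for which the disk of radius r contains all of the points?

The required radius is the distance from (1, 3) to the farthest point.
Squared distances: 61, 58, 2, 65, 25, 20.
Maximum is 65, attained at D.

65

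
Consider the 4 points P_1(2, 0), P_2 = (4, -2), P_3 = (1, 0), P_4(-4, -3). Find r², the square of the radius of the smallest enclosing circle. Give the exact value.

A smallest enclosing disk is always determined by at most three of the input points on its boundary.
The farthest pair is P_2–P_4 with squared distance 65. The circle on this segment as diameter has centre (0, -2.5) and r² = 65/4 = 16.25.
Check P_1: distance² to centre = 10.25 ≤ 16.25, so it lies inside.
All remaining points lie in this disk, and no smaller disk contains both endpoints, so this is the minimum enclosing circle.

16.25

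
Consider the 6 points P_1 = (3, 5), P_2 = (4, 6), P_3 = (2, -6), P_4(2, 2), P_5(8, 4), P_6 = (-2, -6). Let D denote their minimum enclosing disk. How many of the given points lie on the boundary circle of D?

The minimum enclosing circle of a finite set is fixed by two of the points (as a diameter) or three (as a circumcircle).
The farthest pair is P_5–P_6 with squared distance 200. The circle on this segment as diameter has centre (3, -1) and r² = 200/4 = 50.
Check P_1: distance² to centre = 36 ≤ 50, so it lies inside.
All remaining points lie in this disk, and no smaller disk contains both endpoints, so this is the minimum enclosing circle.
The points at distance exactly r from the centre are P_2, P_5, P_6 — 3 points.

3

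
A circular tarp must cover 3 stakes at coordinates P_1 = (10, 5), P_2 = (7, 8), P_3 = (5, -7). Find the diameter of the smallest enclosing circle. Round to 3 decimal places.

15.133

Side lengths²: P_1P_2² = 18, P_1P_3² = 169, P_2P_3² = 229.
Since P_2P_3² = 229 ≥ 169 + 18 = 187, the angle opposite P_2P_3 is not acute, so the smallest enclosing circle has P_2P_3 as diameter.
Centre = midpoint of P_2P_3 = (6, 0.5), r² = 229/4 = 57.25.
Diameter = 2r = 2√(57.25) ≈ 15.133.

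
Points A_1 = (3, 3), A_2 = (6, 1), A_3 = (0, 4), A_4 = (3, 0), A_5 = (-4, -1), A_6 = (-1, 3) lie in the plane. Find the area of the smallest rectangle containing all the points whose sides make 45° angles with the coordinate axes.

54

In coordinates u = x + y, v = x − y the rectangle is axis-aligned; the map (x,y)→(u,v) scales areas by 2.
u-values: 6, 7, 4, 3, -5, 2; range = 7 − (-5) = 12.
v-values: 0, 5, -4, 3, -3, -4; range = 5 − (-4) = 9.
Area = (12 × 9) / 2 = 54.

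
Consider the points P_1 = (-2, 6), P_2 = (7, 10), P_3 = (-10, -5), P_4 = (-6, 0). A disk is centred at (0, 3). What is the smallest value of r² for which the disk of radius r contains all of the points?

The required radius is the distance from (0, 3) to the farthest point.
Squared distances: 13, 98, 164, 45.
Maximum is 164, attained at P_3.

164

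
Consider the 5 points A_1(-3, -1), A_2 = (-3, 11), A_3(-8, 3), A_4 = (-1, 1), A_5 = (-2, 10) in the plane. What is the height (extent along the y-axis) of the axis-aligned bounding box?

max y = 11, min y = -1, so height = 12.

12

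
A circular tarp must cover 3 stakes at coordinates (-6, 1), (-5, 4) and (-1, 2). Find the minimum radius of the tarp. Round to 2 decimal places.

Call the three points A, B, C in the order given.
Side lengths²: AB² = 10, AC² = 26, BC² = 20.
Since AC² = 26 < 20 + 10 = 30, the triangle is acute, so the smallest enclosing circle is the circumcircle.
Circumcentre = (-25/7, 13/7), r² = 325/49.
r = √(325/49) ≈ 2.58.

2.58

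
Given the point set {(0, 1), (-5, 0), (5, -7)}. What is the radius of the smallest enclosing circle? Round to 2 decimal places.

6.10

Call the three points A, B, C in the order given.
Side lengths²: AB² = 26, AC² = 89, BC² = 149.
Since BC² = 149 ≥ 89 + 26 = 115, the angle opposite BC is not acute, so the smallest enclosing circle has BC as diameter.
Centre = midpoint of BC = (0, -3.5), r² = 149/4 = 37.25.
r = √(37.25) ≈ 6.10.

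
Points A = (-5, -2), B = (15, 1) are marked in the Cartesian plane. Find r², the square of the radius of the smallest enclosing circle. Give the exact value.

102.25

The smallest circle enclosing two points has them as diameter endpoints.
Centre = midpoint = (5, -0.5); r² = |AB|²/4 = 409/4 = 102.25.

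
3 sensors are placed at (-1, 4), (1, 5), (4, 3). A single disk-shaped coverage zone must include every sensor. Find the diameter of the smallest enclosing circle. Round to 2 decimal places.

5.10

Call the three points A, B, C in the order given.
Side lengths²: AB² = 5, AC² = 26, BC² = 13.
Since AC² = 26 ≥ 13 + 5 = 18, the angle opposite AC is not acute, so the smallest enclosing circle has AC as diameter.
Centre = midpoint of AC = (1.5, 3.5), r² = 26/4 = 6.5.
Diameter = 2r = 2√(6.5) ≈ 5.10.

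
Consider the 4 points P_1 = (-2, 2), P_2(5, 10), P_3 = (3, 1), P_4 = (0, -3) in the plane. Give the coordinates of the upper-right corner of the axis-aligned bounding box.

x-range [-2, 5], y-range [-3, 10].
The upper-right corner is (5, 10).

(5, 10)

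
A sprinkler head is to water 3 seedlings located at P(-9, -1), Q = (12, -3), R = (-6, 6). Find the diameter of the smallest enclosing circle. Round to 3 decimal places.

Side lengths²: PQ² = 445, PR² = 58, QR² = 405.
Since PQ² = 445 < 405 + 58 = 463, the triangle is acute, so the smallest enclosing circle is the circumcircle.
Circumcentre = (53/34, -47/34), r² = 64525/578.
Diameter = 2r = 2√(64525/578) ≈ 21.131.

21.131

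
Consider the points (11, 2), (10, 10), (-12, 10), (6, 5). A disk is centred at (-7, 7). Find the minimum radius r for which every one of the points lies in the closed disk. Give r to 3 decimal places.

18.682

The required radius is the distance from (-7, 7) to the farthest point.
Squared distances: 349, 298, 34, 173.
Maximum is 349, attained at (11, 2).
r = √349 ≈ 18.682.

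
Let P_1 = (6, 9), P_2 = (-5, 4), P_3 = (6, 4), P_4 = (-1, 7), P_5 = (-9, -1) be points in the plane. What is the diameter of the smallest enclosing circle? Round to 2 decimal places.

By Welzl's lemma the MEC is supported by two points (diametrically opposite) or three points (on a circumcircle).
The farthest pair is P_1–P_5 with squared distance 325. The circle on this segment as diameter has centre (-1.5, 4) and r² = 325/4 = 81.25.
Check P_2: distance² to centre = 12.25 ≤ 81.25, so it lies inside.
All remaining points lie in this disk, and no smaller disk contains both endpoints, so this is the minimum enclosing circle.
Diameter = 2r = 2√(81.25) ≈ 18.03.

18.03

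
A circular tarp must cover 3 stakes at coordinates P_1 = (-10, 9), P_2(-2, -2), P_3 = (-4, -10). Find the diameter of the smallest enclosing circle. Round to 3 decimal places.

19.925

Side lengths²: P_1P_2² = 185, P_1P_3² = 397, P_2P_3² = 68.
Since P_1P_3² = 397 ≥ 185 + 68 = 253, the angle opposite P_1P_3 is not acute, so the smallest enclosing circle has P_1P_3 as diameter.
Centre = midpoint of P_1P_3 = (-7, -0.5), r² = 397/4 = 99.25.
Diameter = 2r = 2√(99.25) ≈ 19.925.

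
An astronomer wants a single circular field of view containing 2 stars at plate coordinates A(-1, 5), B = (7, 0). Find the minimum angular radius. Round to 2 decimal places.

The smallest circle enclosing two points has them as diameter endpoints.
Centre = midpoint = (3, 2.5); r² = |AB|²/4 = 89/4 = 22.25.
r = √(22.25) ≈ 4.72.

4.72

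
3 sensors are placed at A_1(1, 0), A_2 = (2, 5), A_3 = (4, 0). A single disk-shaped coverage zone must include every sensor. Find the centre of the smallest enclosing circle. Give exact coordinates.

(2.5, 2.3)

Side lengths²: A_1A_2² = 26, A_1A_3² = 9, A_2A_3² = 29.
Since A_2A_3² = 29 < 26 + 9 = 35, the triangle is acute, so the smallest enclosing circle is the circumcircle.
Circumcentre = (2.5, 2.3), r² = 7.54.
Centre = (2.5, 2.3).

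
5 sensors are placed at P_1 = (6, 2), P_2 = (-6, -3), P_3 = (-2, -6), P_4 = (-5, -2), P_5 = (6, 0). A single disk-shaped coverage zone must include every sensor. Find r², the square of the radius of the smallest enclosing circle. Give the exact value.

42.25

The farthest pair is P_1–P_2 with squared distance 169. The circle on this segment as diameter has centre (0, -0.5) and r² = 169/4 = 42.25.
Check P_3: distance² to centre = 34.25 ≤ 42.25, so it lies inside.
All remaining points lie in this disk, and no smaller disk contains both endpoints, so this is the minimum enclosing circle.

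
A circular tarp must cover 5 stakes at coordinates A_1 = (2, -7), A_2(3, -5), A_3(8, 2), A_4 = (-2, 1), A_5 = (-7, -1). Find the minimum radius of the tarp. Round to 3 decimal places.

A smallest enclosing disk is always determined by at most three of the input points on its boundary.
The farthest pair is A_3–A_5 with squared distance 234. The circle on this segment as diameter has centre (0.5, 0.5) and r² = 234/4 = 58.5.
Check A_1: distance² to centre = 58.5 ≤ 58.5, so it lies inside.
All remaining points lie in this disk, and no smaller disk contains both endpoints, so this is the minimum enclosing circle.
r = √(58.5) ≈ 7.649.

7.649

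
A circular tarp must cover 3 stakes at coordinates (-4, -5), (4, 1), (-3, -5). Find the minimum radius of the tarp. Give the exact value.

Call the three points A, B, C in the order given.
Side lengths²: AB² = 100, AC² = 1, BC² = 85.
Since AB² = 100 ≥ 85 + 1 = 86, the angle opposite AB is not acute, so the smallest enclosing circle has AB as diameter.
Centre = midpoint of AB = (0, -2), r² = 100/4 = 25.
r = √25 = 5.

5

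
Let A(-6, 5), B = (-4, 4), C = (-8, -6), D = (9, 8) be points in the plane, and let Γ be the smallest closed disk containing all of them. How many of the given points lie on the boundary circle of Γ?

2

A smallest enclosing disk is always determined by at most three of the input points on its boundary.
The farthest pair is C–D with squared distance 485. The circle on this segment as diameter has centre (0.5, 1) and r² = 485/4 = 121.25.
Check A: distance² to centre = 58.25 ≤ 121.25, so it lies inside.
All remaining points lie in this disk, and no smaller disk contains both endpoints, so this is the minimum enclosing circle.
The points at distance exactly r from the centre are C, D — 2 points.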